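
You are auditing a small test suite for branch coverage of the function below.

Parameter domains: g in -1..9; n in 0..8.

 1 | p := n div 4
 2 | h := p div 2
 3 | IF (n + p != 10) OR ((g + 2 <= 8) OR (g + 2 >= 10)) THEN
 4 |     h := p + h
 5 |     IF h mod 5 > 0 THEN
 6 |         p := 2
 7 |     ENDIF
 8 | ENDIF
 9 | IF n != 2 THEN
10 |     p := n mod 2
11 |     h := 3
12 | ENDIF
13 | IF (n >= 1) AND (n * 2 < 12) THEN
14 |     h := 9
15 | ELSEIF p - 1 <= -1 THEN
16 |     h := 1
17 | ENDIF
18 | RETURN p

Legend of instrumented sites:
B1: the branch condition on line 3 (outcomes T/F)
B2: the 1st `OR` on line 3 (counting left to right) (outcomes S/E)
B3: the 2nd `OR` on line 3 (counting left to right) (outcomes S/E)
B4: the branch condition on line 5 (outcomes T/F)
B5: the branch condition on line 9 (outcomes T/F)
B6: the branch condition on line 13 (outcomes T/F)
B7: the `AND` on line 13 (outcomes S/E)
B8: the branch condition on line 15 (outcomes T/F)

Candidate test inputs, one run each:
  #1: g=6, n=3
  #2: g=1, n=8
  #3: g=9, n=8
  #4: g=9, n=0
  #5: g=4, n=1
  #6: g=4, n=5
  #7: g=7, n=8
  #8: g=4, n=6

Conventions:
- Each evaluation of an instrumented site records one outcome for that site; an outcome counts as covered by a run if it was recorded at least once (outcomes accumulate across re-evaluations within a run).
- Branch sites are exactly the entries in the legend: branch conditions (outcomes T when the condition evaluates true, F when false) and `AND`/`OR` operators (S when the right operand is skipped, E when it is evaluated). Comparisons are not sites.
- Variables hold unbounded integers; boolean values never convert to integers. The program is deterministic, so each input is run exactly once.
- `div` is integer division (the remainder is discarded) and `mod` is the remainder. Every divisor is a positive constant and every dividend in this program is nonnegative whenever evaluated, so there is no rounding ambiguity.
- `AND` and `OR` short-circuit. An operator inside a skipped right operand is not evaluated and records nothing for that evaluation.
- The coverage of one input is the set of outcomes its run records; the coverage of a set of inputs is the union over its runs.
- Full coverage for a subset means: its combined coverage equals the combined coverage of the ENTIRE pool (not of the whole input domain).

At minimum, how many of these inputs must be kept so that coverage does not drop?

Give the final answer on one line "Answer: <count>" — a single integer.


#1 (g=6, n=3) -> B2->S, B1->T, B4->F, B5->T, B7->E, B6->T; covered: B1=T, B2=S, B4=F, B5=T, B6=T, B7=E
#2 (g=1, n=8) -> B2->E, B3->S, B1->T, B4->T, B5->T, B7->E, B6->F, B8->T; covered: B1=T, B2=E, B3=S, B4=T, B5=T, B6=F, B7=E, B8=T
#3 (g=9, n=8) -> B2->E, B3->E, B1->T, B4->T, B5->T, B7->E, B6->F, B8->T; covered: B1=T, B2=E, B3=E, B4=T, B5=T, B6=F, B7=E, B8=T
#4 (g=9, n=0) -> B2->S, B1->T, B4->F, B5->T, B7->S, B6->F, B8->T; covered: B1=T, B2=S, B4=F, B5=T, B6=F, B7=S, B8=T
#5 (g=4, n=1) -> B2->S, B1->T, B4->F, B5->T, B7->E, B6->T; covered: B1=T, B2=S, B4=F, B5=T, B6=T, B7=E
#6 (g=4, n=5) -> B2->S, B1->T, B4->T, B5->T, B7->E, B6->T; covered: B1=T, B2=S, B4=T, B5=T, B6=T, B7=E
#7 (g=7, n=8) -> B2->E, B3->E, B1->F, B5->T, B7->E, B6->F, B8->T; covered: B1=F, B2=E, B3=E, B5=T, B6=F, B7=E, B8=T
#8 (g=4, n=6) -> B2->S, B1->T, B4->T, B5->T, B7->E, B6->F, B8->T; covered: B1=T, B2=S, B4=T, B5=T, B6=F, B7=E, B8=T
together the pool reaches 14 outcomes: B1=T, B1=F, B2=S, B2=E, B3=S, B3=E, B4=T, B4=F, B5=T, B6=T, B6=F, B7=S, B7=E, B8=T
every size-1 subset falls short of the 14 outcomes (best: 8/14)
every size-2 subset falls short of the 14 outcomes (best: 11/14)
every size-3 subset falls short of the 14 outcomes (best: 13/14)
the canonical winner is {1, 2, 4, 7}: size 4, full 14-outcome coverage, earliest index list among size-4 covers
Answer: 4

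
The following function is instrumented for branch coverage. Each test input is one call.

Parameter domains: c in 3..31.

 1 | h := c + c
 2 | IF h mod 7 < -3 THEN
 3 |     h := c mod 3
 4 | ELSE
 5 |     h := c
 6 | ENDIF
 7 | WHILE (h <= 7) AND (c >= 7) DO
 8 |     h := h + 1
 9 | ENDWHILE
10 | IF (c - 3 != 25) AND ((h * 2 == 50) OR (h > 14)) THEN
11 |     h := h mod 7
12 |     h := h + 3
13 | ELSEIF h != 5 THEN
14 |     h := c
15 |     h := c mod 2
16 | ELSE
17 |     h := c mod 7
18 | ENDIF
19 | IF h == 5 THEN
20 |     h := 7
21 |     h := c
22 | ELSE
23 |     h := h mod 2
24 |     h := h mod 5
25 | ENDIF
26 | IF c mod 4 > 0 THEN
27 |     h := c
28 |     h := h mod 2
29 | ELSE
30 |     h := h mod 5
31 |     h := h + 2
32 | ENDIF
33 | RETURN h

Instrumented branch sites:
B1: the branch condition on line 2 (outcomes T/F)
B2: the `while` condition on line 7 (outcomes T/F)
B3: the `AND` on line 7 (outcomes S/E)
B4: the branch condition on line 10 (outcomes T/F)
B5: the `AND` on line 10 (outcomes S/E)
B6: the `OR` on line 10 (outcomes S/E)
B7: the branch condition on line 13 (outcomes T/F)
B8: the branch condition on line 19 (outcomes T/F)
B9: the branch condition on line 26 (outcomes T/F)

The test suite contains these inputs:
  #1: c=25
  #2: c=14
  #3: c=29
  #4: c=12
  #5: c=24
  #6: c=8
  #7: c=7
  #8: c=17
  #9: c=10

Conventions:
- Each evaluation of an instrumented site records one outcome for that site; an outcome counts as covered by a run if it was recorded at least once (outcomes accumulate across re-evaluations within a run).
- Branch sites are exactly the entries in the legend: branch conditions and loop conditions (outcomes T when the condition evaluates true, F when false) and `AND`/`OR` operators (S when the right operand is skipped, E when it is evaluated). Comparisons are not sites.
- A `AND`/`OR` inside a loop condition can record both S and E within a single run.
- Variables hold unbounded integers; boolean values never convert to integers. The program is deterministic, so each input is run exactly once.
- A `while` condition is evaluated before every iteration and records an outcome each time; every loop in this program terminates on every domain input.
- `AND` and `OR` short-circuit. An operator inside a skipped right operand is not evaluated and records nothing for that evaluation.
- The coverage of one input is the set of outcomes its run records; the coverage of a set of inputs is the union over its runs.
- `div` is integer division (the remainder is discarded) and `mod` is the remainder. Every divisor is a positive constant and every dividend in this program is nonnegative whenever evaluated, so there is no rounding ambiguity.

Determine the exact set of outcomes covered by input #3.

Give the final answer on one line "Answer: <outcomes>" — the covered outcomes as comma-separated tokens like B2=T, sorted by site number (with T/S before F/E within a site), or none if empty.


Simulating input #3 (c=29) step by step:
  B1->F, B3->S, B2->F, B5->E, B6->E, B4->T, B8->F, B9->T
deduplicating events, the covered set is: B1=F, B2=F, B3=S, B4=T, B5=E, B6=E, B8=F, B9=T
Answer: B1=F, B2=F, B3=S, B4=T, B5=E, B6=E, B8=F, B9=T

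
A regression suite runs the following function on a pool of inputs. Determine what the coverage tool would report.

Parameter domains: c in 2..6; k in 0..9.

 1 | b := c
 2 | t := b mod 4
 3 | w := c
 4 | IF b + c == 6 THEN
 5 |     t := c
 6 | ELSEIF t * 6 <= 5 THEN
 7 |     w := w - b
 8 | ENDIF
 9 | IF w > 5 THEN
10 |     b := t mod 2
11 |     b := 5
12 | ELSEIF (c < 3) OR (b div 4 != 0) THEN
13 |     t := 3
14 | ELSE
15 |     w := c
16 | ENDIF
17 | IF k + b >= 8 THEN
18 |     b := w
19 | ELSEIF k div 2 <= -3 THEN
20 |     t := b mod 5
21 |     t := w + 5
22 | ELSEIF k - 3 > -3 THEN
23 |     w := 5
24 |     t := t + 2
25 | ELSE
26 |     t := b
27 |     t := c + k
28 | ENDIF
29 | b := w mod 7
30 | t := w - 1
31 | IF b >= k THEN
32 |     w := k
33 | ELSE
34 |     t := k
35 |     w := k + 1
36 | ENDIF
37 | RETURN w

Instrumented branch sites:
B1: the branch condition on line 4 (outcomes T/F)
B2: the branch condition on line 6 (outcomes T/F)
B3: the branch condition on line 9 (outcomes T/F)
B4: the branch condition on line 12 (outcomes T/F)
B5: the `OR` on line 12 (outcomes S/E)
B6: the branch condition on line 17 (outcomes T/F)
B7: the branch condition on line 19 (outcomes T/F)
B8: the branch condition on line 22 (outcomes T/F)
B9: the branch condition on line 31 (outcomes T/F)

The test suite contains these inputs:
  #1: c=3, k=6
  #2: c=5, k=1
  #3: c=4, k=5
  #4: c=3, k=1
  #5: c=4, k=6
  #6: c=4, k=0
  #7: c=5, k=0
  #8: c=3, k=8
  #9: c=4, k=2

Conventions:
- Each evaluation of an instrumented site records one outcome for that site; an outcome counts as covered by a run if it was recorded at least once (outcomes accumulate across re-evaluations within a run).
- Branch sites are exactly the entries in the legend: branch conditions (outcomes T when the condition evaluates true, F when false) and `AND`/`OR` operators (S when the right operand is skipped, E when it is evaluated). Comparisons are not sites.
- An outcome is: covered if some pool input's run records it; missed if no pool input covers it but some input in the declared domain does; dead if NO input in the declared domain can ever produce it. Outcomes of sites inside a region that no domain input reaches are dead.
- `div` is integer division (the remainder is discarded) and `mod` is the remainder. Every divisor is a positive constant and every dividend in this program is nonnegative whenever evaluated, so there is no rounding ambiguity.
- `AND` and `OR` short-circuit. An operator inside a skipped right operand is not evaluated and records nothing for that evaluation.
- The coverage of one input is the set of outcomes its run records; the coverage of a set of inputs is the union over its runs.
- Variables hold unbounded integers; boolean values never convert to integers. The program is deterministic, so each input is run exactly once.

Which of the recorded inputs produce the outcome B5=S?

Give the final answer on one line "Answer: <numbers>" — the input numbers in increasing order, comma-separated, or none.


input #1 (c=3, k=6): does not record B5=S
input #2 (c=5, k=1): does not record B5=S
input #3 (c=4, k=5): does not record B5=S
input #4 (c=3, k=1): does not record B5=S
input #5 (c=4, k=6): does not record B5=S
input #6 (c=4, k=0): does not record B5=S
input #7 (c=5, k=0): does not record B5=S
input #8 (c=3, k=8): does not record B5=S
input #9 (c=4, k=2): does not record B5=S
Answer: none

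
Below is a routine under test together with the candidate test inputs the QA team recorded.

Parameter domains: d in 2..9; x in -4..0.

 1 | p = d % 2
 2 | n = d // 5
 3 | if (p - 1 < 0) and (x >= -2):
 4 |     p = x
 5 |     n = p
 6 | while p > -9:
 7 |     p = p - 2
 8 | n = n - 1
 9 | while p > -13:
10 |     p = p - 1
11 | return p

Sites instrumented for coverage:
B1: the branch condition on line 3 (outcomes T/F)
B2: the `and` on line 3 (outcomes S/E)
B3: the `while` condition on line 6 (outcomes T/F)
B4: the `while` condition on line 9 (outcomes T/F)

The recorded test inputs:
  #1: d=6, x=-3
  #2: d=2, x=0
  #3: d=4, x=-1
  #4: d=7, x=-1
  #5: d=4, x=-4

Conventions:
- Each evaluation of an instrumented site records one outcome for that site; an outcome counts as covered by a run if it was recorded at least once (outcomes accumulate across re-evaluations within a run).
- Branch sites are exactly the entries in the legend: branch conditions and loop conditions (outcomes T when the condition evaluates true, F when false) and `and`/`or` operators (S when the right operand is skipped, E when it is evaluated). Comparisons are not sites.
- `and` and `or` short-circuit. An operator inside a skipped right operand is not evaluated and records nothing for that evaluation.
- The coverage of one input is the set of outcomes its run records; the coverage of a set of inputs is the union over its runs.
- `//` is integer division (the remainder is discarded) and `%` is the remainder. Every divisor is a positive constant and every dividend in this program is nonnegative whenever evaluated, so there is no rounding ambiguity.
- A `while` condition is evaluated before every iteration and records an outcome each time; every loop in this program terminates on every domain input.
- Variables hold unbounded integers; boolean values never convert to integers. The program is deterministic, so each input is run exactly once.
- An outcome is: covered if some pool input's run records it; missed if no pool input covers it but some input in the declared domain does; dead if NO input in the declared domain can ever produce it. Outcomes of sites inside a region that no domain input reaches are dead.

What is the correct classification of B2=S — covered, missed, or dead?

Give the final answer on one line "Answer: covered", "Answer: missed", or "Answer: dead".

B2=S is recorded by pool input(s) 4 -> covered

Answer: covered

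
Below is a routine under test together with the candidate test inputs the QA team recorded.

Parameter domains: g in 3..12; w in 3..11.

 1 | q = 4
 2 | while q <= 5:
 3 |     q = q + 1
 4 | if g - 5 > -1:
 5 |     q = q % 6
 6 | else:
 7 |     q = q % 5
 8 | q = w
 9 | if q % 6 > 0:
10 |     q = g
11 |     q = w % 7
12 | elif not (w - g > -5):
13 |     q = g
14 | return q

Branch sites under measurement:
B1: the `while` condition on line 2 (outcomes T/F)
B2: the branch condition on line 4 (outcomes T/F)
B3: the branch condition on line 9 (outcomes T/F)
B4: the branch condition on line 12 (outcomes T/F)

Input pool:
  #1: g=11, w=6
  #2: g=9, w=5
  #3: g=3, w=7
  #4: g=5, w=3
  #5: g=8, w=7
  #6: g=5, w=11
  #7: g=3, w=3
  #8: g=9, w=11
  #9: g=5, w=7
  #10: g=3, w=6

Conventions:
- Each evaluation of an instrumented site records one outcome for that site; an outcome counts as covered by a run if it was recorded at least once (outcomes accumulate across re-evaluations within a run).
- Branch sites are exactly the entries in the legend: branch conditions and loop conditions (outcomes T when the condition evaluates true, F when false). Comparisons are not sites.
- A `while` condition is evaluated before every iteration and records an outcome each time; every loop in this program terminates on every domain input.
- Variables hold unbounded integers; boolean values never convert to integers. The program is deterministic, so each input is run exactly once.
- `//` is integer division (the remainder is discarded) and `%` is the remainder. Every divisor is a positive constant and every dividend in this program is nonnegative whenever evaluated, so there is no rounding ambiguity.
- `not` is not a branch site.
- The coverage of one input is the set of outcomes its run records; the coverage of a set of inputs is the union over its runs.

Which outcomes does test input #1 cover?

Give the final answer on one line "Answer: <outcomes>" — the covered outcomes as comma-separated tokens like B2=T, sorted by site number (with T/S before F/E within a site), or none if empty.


Running input #1 (g=11, w=6), event by event:
  B1->T, B1->T, B1->F, B2->T, B3->F, B4->T
deduplicating events, the covered set is: B1=T, B1=F, B2=T, B3=F, B4=T
Answer: B1=T, B1=F, B2=T, B3=F, B4=T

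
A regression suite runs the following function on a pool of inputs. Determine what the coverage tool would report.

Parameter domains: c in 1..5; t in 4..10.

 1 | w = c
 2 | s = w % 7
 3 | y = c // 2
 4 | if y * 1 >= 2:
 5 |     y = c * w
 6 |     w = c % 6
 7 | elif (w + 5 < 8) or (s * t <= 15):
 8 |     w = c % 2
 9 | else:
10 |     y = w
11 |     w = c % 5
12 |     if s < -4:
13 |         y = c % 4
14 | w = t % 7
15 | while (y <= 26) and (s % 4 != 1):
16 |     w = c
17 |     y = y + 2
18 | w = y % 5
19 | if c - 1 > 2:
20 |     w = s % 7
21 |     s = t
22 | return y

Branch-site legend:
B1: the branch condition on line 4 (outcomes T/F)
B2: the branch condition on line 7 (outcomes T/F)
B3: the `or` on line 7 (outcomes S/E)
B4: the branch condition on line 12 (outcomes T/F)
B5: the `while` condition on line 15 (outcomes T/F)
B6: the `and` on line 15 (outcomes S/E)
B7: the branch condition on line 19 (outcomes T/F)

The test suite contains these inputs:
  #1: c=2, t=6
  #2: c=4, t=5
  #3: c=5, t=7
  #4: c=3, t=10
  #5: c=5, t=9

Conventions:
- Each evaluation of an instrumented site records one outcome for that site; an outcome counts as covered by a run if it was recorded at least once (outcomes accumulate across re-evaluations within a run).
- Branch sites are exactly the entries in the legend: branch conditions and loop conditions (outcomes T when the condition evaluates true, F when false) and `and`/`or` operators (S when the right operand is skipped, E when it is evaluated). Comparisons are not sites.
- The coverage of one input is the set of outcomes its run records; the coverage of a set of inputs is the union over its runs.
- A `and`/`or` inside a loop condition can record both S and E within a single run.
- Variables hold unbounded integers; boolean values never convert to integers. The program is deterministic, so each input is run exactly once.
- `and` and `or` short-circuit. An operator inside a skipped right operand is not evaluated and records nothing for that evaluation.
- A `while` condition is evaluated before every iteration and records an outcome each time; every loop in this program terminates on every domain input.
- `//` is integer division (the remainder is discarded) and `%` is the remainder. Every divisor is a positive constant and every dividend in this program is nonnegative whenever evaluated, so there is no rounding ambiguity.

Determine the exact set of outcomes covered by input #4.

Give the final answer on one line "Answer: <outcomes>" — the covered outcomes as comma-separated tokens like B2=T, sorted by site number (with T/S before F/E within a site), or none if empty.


Tracing the run of input #4 (c=3, t=10):
  B1->F, B3->E, B2->F, B4->F, B6->E, B5->T, B6->E, B5->T, B6->E, B5->T
  B6->E, B5->T, B6->E, B5->T, B6->E, B5->T, B6->E, B5->T, B6->E, B5->T
  B6->E, B5->T, B6->E, B5->T, B6->E, B5->T, B6->E, B5->T, B6->S, B5->F
  B7->F
as a set, this run covers: B1=F, B2=F, B3=E, B4=F, B5=T, B5=F, B6=S, B6=E, B7=F
Answer: B1=F, B2=F, B3=E, B4=F, B5=T, B5=F, B6=S, B6=E, B7=F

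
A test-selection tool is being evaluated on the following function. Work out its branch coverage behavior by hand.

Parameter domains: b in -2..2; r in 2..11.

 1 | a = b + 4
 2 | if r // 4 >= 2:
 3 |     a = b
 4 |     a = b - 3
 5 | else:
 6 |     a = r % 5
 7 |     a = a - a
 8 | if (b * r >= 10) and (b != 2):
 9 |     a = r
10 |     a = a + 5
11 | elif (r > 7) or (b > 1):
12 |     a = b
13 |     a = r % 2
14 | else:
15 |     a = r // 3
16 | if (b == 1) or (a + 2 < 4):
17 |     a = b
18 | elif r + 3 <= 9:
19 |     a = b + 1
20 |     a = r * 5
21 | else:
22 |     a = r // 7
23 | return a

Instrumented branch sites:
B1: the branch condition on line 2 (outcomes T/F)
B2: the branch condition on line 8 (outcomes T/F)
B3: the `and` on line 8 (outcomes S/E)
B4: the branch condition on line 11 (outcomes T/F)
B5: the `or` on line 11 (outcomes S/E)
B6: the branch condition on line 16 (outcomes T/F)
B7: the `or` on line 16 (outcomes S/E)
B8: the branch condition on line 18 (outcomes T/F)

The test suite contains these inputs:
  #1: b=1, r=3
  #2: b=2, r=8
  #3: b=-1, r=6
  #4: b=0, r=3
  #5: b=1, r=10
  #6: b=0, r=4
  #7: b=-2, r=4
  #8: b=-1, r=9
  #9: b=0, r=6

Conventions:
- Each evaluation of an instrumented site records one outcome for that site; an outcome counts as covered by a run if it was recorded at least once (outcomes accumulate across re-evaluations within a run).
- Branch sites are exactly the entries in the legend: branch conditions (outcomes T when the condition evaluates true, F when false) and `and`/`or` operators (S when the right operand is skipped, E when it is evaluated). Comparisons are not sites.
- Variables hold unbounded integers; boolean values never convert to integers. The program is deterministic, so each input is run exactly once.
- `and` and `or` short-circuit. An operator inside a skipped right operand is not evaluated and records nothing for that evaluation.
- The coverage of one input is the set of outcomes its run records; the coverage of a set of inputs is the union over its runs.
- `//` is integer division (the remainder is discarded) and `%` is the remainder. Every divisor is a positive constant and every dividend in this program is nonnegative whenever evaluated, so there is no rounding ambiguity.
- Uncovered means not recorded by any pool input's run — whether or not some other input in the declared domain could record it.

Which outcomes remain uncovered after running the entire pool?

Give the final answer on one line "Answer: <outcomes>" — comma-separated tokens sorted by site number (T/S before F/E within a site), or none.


input #1, b=1, r=3: events B1->F, B3->S, B2->F, B5->E, B4->F, B7->S, B6->T; outcomes B1=F, B2=F, B3=S, B4=F, B5=E, B6=T, B7=S
input #2, b=2, r=8: events B1->T, B3->E, B2->F, B5->S, B4->T, B7->E, B6->T; outcomes B1=T, B2=F, B3=E, B4=T, B5=S, B6=T, B7=E
input #3, b=-1, r=6: events B1->F, B3->S, B2->F, B5->E, B4->F, B7->E, B6->F, B8->T; outcomes B1=F, B2=F, B3=S, B4=F, B5=E, B6=F, B7=E, B8=T
input #4, b=0, r=3: events B1->F, B3->S, B2->F, B5->E, B4->F, B7->E, B6->T; outcomes B1=F, B2=F, B3=S, B4=F, B5=E, B6=T, B7=E
input #5, b=1, r=10: events B1->T, B3->E, B2->T, B7->S, B6->T; outcomes B1=T, B2=T, B3=E, B6=T, B7=S
input #6, b=0, r=4: events B1->F, B3->S, B2->F, B5->E, B4->F, B7->E, B6->T; outcomes B1=F, B2=F, B3=S, B4=F, B5=E, B6=T, B7=E
input #7, b=-2, r=4: events B1->F, B3->S, B2->F, B5->E, B4->F, B7->E, B6->T; outcomes B1=F, B2=F, B3=S, B4=F, B5=E, B6=T, B7=E
input #8, b=-1, r=9: events B1->T, B3->S, B2->F, B5->S, B4->T, B7->E, B6->T; outcomes B1=T, B2=F, B3=S, B4=T, B5=S, B6=T, B7=E
input #9, b=0, r=6: events B1->F, B3->S, B2->F, B5->E, B4->F, B7->E, B6->F, B8->T; outcomes B1=F, B2=F, B3=S, B4=F, B5=E, B6=F, B7=E, B8=T
union over the pool: B1=T, B1=F, B2=T, B2=F, B3=S, B3=E, B4=T, B4=F, B5=S, B5=E, B6=T, B6=F, B7=S, B7=E, B8=T
uncovered (1 of 16): B8=F
Answer: B8=F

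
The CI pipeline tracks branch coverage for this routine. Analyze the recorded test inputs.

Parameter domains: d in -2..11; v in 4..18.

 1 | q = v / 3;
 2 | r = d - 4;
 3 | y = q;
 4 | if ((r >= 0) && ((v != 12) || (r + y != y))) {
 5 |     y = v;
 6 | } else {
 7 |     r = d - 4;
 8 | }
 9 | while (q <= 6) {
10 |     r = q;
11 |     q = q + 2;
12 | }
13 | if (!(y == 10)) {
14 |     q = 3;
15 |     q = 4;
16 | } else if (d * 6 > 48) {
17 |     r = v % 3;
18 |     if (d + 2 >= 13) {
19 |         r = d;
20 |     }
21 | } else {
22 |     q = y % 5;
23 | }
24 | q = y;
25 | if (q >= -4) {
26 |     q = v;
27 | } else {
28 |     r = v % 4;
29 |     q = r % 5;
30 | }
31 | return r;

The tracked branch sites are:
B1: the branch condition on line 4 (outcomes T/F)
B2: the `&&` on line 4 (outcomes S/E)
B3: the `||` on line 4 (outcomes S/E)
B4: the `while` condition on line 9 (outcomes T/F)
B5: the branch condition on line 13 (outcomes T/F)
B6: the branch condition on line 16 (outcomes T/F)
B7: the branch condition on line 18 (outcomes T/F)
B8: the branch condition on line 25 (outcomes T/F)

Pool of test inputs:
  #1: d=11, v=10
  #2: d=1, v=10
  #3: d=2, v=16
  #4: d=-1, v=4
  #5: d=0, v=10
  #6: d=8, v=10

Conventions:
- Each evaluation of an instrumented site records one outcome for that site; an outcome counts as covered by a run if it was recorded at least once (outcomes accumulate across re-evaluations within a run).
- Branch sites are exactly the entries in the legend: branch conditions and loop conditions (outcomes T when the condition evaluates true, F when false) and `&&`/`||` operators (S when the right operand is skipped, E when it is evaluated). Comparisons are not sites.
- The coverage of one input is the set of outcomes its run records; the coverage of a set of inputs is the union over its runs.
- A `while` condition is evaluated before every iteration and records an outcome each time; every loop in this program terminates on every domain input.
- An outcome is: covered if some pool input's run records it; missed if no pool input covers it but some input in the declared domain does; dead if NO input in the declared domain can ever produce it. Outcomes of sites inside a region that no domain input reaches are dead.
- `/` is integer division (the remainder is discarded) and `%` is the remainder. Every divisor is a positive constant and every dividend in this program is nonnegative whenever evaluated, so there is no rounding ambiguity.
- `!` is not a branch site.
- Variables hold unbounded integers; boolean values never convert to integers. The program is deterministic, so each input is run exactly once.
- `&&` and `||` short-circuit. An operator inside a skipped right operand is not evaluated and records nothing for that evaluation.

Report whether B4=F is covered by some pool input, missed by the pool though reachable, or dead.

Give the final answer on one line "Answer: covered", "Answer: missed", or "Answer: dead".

B4=F is recorded by pool input(s) 1, 2, 3, 4, 5, 6 -> covered

Answer: covered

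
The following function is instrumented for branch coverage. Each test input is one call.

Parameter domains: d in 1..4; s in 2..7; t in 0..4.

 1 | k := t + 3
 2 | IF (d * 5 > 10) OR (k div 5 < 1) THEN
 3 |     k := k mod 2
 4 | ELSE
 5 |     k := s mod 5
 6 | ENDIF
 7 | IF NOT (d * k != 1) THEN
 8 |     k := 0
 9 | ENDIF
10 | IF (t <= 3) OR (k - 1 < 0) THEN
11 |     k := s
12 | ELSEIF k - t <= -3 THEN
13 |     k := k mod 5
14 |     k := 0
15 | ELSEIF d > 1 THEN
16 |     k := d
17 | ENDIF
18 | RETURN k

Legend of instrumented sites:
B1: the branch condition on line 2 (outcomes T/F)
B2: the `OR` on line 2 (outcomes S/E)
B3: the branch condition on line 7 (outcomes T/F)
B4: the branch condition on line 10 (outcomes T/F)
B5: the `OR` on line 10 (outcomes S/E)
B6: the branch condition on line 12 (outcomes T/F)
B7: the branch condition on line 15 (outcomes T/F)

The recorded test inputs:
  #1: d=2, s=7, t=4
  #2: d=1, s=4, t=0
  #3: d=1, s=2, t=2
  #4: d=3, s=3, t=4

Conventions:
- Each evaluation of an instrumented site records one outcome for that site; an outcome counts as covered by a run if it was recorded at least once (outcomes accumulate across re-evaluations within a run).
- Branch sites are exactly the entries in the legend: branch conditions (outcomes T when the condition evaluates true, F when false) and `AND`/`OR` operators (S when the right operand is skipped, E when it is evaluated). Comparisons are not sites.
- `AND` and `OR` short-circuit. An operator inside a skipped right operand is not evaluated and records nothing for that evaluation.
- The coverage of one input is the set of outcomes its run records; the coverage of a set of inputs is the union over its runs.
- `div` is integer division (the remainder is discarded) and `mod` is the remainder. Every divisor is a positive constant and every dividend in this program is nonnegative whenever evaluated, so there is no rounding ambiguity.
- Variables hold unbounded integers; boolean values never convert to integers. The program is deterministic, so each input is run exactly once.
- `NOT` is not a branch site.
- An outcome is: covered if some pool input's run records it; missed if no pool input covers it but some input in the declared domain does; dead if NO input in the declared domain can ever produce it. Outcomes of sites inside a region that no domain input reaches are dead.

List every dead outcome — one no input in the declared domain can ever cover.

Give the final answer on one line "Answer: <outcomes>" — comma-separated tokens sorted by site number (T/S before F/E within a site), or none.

sweeping the full domain (120 inputs) for each outcome:
  reachable outcomes have witnesses, e.g. B1=T (e.g. d=1, s=2, t=0), B1=F (e.g. d=1, s=2, t=2), B2=S (e.g. d=3, s=2, t=0), B2=E (e.g. d=1, s=2, t=0)

Answer: none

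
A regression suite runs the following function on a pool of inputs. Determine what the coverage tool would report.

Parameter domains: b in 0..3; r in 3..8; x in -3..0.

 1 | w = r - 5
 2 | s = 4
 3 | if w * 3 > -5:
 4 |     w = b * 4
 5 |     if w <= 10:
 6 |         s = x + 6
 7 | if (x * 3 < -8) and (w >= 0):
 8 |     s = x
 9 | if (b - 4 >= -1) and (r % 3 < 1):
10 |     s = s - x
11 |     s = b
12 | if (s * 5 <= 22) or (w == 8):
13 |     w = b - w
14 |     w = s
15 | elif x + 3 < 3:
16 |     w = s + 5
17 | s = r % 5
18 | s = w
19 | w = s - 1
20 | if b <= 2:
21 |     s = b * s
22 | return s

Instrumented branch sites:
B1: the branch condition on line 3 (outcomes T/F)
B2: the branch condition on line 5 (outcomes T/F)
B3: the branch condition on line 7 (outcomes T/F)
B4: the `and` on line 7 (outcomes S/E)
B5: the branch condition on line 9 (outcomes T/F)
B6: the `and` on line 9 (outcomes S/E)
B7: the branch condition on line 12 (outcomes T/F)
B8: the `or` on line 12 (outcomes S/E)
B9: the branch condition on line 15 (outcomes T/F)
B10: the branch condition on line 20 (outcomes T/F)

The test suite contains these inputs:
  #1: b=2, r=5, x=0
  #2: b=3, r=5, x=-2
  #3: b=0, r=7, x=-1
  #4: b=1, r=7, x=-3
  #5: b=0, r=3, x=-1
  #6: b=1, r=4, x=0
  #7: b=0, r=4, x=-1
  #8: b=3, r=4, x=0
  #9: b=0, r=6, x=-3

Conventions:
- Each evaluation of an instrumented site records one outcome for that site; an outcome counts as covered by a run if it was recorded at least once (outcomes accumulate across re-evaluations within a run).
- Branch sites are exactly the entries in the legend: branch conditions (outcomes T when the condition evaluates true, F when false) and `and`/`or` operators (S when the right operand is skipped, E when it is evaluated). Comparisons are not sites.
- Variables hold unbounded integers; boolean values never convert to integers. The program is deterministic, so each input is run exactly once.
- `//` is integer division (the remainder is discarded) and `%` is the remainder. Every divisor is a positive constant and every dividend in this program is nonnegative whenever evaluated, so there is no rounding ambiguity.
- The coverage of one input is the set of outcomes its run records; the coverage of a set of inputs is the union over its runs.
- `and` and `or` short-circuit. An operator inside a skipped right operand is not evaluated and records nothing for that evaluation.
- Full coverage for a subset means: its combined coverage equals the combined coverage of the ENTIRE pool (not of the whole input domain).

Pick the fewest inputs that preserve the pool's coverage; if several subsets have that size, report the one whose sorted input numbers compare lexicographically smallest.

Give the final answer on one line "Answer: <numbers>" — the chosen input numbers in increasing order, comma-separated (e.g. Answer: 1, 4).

input #1, b=2, r=5, x=0: events B1->T, B2->T, B4->S, B3->F, B6->S, B5->F, B8->E, B7->T, B10->T; outcomes B1=T, B2=T, B3=F, B4=S, B5=F, B6=S, B7=T, B8=E, B10=T
input #2, b=3, r=5, x=-2: events B1->T, B2->F, B4->S, B3->F, B6->E, B5->F, B8->S, B7->T, B10->F; outcomes B1=T, B2=F, B3=F, B4=S, B5=F, B6=E, B7=T, B8=S, B10=F
input #3, b=0, r=7, x=-1: events B1->T, B2->T, B4->S, B3->F, B6->S, B5->F, B8->E, B7->F, B9->T, B10->T; outcomes B1=T, B2=T, B3=F, B4=S, B5=F, B6=S, B7=F, B8=E, B9=T, B10=T
input #4, b=1, r=7, x=-3: events B1->T, B2->T, B4->E, B3->T, B6->S, B5->F, B8->S, B7->T, B10->T; outcomes B1=T, B2=T, B3=T, B4=E, B5=F, B6=S, B7=T, B8=S, B10=T
input #5, b=0, r=3, x=-1: events B1->F, B4->S, B3->F, B6->S, B5->F, B8->S, B7->T, B10->T; outcomes B1=F, B3=F, B4=S, B5=F, B6=S, B7=T, B8=S, B10=T
input #6, b=1, r=4, x=0: events B1->T, B2->T, B4->S, B3->F, B6->S, B5->F, B8->E, B7->F, B9->F, B10->T; outcomes B1=T, B2=T, B3=F, B4=S, B5=F, B6=S, B7=F, B8=E, B9=F, B10=T
input #7, b=0, r=4, x=-1: events B1->T, B2->T, B4->S, B3->F, B6->S, B5->F, B8->E, B7->F, B9->T, B10->T; outcomes B1=T, B2=T, B3=F, B4=S, B5=F, B6=S, B7=F, B8=E, B9=T, B10=T
input #8, b=3, r=4, x=0: events B1->T, B2->F, B4->S, B3->F, B6->E, B5->F, B8->S, B7->T, B10->F; outcomes B1=T, B2=F, B3=F, B4=S, B5=F, B6=E, B7=T, B8=S, B10=F
input #9, b=0, r=6, x=-3: events B1->T, B2->T, B4->E, B3->T, B6->S, B5->F, B8->S, B7->T, B10->T; outcomes B1=T, B2=T, B3=T, B4=E, B5=F, B6=S, B7=T, B8=S, B10=T
union over all inputs: B1=T, B1=F, B2=T, B2=F, B3=T, B3=F, B4=S, B4=E, B5=F, B6=S, B6=E, B7=T, B7=F, B8=S, B8=E, B9=T, B9=F, B10=T, B10=F (19 outcomes)
every size-1 subset falls short of the 19 outcomes (best: 10/19)
every size-2 subset falls short of the 19 outcomes (best: 15/19)
every size-3 subset falls short of the 19 outcomes (best: 17/19)
every size-4 subset falls short of the 19 outcomes (best: 18/19)
the canonical winner is {2, 3, 4, 5, 6}: size 5, full 19-outcome coverage, earliest index list among size-5 covers

Answer: 2, 3, 4, 5, 6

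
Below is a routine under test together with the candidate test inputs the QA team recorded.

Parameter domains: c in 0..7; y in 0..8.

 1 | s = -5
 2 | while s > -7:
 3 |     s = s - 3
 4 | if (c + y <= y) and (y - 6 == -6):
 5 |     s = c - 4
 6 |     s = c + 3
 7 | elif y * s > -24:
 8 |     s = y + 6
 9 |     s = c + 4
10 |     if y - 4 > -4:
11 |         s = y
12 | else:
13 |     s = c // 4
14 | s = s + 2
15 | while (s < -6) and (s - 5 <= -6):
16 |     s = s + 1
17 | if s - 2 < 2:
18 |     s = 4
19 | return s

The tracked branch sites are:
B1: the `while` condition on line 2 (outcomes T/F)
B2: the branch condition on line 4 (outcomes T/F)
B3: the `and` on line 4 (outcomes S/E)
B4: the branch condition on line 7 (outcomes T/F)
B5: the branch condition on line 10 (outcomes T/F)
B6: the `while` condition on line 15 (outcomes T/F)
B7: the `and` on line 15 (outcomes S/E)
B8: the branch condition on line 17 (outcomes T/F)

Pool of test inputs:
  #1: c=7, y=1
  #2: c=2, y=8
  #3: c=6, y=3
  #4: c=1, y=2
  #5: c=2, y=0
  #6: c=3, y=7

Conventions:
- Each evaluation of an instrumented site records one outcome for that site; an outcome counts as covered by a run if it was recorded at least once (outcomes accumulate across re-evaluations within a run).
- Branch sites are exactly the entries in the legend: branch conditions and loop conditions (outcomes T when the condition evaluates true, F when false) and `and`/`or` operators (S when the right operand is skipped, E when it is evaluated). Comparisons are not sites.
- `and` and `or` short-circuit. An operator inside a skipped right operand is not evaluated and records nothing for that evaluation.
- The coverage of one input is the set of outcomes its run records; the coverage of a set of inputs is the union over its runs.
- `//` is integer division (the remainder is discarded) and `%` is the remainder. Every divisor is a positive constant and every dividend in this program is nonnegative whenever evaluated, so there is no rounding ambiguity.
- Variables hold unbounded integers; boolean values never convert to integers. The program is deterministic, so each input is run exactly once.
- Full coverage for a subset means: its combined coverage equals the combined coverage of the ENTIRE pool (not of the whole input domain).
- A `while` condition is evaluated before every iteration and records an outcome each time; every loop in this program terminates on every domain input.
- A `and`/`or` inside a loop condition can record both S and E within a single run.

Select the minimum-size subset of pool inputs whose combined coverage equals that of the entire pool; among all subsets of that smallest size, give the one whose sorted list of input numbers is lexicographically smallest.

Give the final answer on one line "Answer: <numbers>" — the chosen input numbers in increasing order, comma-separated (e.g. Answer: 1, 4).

run #1 (c=7, y=1) runs B1->T, B1->F, B3->S, B2->F, B4->T, B5->T, B7->S, B6->F, B8->T; records B1=T, B1=F, B2=F, B3=S, B4=T, B5=T, B6=F, B7=S, B8=T
run #2 (c=2, y=8) runs B1->T, B1->F, B3->S, B2->F, B4->F, B7->S, B6->F, B8->T; records B1=T, B1=F, B2=F, B3=S, B4=F, B6=F, B7=S, B8=T
run #3 (c=6, y=3) runs B1->T, B1->F, B3->S, B2->F, B4->F, B7->S, B6->F, B8->T; records B1=T, B1=F, B2=F, B3=S, B4=F, B6=F, B7=S, B8=T
run #4 (c=1, y=2) runs B1->T, B1->F, B3->S, B2->F, B4->T, B5->T, B7->S, B6->F, B8->F; records B1=T, B1=F, B2=F, B3=S, B4=T, B5=T, B6=F, B7=S, B8=F
run #5 (c=2, y=0) runs B1->T, B1->F, B3->S, B2->F, B4->T, B5->F, B7->S, B6->F, B8->F; records B1=T, B1=F, B2=F, B3=S, B4=T, B5=F, B6=F, B7=S, B8=F
run #6 (c=3, y=7) runs B1->T, B1->F, B3->S, B2->F, B4->F, B7->S, B6->F, B8->T; records B1=T, B1=F, B2=F, B3=S, B4=F, B6=F, B7=S, B8=T
union over all inputs: B1=T, B1=F, B2=F, B3=S, B4=T, B4=F, B5=T, B5=F, B6=F, B7=S, B8=T, B8=F (12 outcomes)
size 1 is not enough: best union over all size-1 subsets is 9/12
size 2 is not enough: best union over all size-2 subsets is 11/12
inputs {1, 2, 5} (size 3) cover everything; no size-3 subset with a lexicographically smaller index list covers all 12

Answer: 1, 2, 5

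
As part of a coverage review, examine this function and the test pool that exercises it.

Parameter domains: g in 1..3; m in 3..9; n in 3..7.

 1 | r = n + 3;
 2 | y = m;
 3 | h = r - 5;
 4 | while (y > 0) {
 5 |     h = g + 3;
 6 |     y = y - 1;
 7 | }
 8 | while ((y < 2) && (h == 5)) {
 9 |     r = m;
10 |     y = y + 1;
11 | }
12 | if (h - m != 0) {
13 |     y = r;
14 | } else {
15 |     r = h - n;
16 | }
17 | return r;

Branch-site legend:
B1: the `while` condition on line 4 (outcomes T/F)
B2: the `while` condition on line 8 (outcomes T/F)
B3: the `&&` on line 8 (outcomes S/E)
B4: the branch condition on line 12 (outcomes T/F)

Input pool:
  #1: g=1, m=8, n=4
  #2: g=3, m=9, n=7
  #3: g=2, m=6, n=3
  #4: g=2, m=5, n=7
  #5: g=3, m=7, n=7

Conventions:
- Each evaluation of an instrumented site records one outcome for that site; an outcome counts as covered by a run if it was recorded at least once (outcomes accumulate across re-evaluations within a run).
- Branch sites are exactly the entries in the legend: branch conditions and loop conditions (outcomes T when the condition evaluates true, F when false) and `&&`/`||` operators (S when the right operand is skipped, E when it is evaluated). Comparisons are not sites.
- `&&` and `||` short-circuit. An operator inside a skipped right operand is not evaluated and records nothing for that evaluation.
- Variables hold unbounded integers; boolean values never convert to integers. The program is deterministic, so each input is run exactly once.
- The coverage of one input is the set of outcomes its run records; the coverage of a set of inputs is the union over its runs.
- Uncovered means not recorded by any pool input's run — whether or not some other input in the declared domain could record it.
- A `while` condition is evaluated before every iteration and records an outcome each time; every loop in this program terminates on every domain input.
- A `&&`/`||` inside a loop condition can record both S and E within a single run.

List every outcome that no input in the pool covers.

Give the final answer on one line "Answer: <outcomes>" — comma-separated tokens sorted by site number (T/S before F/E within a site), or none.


#1 (g=1, m=8, n=4) -> B1->T, B1->T, B1->T, B1->T, B1->T, B1->T, B1->T, B1->T, B1->F, B3->E, B2->F, B4->T; covered: B1=T, B1=F, B2=F, B3=E, B4=T
#2 (g=3, m=9, n=7) -> B1->T, B1->T, B1->T, B1->T, B1->T, B1->T, B1->T, B1->T, B1->T, B1->F, B3->E, B2->F, B4->T; covered: B1=T, B1=F, B2=F, B3=E, B4=T
#3 (g=2, m=6, n=3) -> B1->T, B1->T, B1->T, B1->T, B1->T, B1->T, B1->F, B3->E, B2->T, B3->E, B2->T, B3->S, B2->F, B4->T; covered: B1=T, B1=F, B2=T, B2=F, B3=S, B3=E, B4=T
#4 (g=2, m=5, n=7) -> B1->T, B1->T, B1->T, B1->T, B1->T, B1->F, B3->E, B2->T, B3->E, B2->T, B3->S, B2->F, B4->F; covered: B1=T, B1=F, B2=T, B2=F, B3=S, B3=E, B4=F
#5 (g=3, m=7, n=7) -> B1->T, B1->T, B1->T, B1->T, B1->T, B1->T, B1->T, B1->F, B3->E, B2->F, B4->T; covered: B1=T, B1=F, B2=F, B3=E, B4=T
union over the pool: B1=T, B1=F, B2=T, B2=F, B3=S, B3=E, B4=T, B4=F
uncovered (0 of 8): none
Answer: none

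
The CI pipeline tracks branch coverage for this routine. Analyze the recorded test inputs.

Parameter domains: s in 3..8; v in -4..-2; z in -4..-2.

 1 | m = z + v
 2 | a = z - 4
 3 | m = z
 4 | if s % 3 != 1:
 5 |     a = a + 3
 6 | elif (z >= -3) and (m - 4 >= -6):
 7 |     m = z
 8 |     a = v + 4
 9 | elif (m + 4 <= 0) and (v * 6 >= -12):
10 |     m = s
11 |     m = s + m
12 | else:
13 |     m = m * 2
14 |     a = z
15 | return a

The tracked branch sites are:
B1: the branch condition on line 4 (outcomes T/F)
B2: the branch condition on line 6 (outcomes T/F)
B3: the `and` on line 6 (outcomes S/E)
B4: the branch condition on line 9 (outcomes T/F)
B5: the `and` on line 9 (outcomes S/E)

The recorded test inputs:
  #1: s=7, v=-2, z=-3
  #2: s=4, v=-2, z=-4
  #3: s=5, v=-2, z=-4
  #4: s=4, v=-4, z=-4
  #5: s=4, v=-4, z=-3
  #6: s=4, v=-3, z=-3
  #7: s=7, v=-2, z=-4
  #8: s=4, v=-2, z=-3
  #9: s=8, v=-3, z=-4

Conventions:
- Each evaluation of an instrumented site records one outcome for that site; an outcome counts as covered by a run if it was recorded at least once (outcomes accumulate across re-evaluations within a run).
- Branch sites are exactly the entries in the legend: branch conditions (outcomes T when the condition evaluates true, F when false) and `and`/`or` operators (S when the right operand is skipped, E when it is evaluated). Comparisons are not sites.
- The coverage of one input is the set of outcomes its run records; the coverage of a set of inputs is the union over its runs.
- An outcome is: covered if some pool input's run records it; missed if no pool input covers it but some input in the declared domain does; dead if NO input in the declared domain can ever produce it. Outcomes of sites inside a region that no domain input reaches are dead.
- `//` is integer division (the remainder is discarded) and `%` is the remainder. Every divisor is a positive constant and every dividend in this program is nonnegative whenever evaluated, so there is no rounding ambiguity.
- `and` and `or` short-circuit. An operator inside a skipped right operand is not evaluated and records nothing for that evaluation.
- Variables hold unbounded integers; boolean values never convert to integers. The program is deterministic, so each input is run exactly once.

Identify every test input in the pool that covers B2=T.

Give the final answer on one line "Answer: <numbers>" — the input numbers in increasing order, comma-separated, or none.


input #1 (s=7, v=-2, z=-3): does not record B2=T
input #2 (s=4, v=-2, z=-4): does not record B2=T
input #3 (s=5, v=-2, z=-4): does not record B2=T
input #4 (s=4, v=-4, z=-4): does not record B2=T
input #5 (s=4, v=-4, z=-3): does not record B2=T
input #6 (s=4, v=-3, z=-3): does not record B2=T
input #7 (s=7, v=-2, z=-4): does not record B2=T
input #8 (s=4, v=-2, z=-3): does not record B2=T
input #9 (s=8, v=-3, z=-4): does not record B2=T
Answer: none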